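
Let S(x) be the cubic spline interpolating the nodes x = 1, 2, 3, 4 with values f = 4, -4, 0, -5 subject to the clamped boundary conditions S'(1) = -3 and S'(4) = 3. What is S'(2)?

-2

Let M_i = S''(x_i). Step sizes h_i = 1, 1, 1; slopes of the chords Δ_i = (y_(i+1) - y_i)/h_i = -8, 4, -5.
  1·M_0 + 4·M_1 + 1·M_2 = 6(Δ_1 - Δ_0) = 72
  1·M_1 + 4·M_2 + 1·M_3 = 6(Δ_2 - Δ_1) = -54
Clamped end conditions give two more equations: 2h_0·M_0 + h_0·M_1 = 6(Δ_0 - S'(1)) = -30 and h_2·M_2 + 2h_2·M_3 = 6(S'(4) - Δ_2) = 48.
Solving: M_0 = -32, M_1 = 34, M_2 = -32, M_3 = 40.
On [2, 3], S'(x) = b_1 + 2c_1·(x - 2) + 3d_1·(x - 2)² with b_1 = Δ_1 - h_1(2M_1 + M_2)/6 = -2, c_1 = M_1/2 = 17, d_1 = (M_2 - M_1)/(6h_1) = -11. So S'(2) = -2.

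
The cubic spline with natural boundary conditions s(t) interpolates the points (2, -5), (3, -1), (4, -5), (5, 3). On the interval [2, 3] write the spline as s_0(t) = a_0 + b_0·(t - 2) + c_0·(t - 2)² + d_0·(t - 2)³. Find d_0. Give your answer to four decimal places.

With M_i denoting the second derivative at x_i, h_i = 1, 1, 1, and Δ_i = (y_(i+1) − y_i)/h_i = 4, -4, 8:
  1·M_0 + 4·M_1 + 1·M_2 = 6(Δ_1 - Δ_0) = -48
  1·M_1 + 4·M_2 + 1·M_3 = 6(Δ_2 - Δ_1) = 72
Natural end conditions: M_0 = M_3 = 0.
Forward elimination and back-substitution give M_0 = 0, M_1 = -88/5, M_2 = 112/5, M_3 = 0.
On [2, 3], with s_0(t) = a_0 + b_0·(t - 2) + c_0·(t - 2)² + d_0·(t - 2)³: c_0 = M_0/2 = 0, d_0 = (M_1 - M_0)/(6h_0) = -44/15, b_0 = Δ_0 - h_0(2M_0 + M_1)/6 = 104/15.

-2.9333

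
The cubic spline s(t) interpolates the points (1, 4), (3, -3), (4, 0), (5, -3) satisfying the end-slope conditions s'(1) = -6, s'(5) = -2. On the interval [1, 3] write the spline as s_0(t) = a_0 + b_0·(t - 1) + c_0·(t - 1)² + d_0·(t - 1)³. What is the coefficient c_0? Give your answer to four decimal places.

-0.3864

Put m_i = s'' at the i-th knot. Here h = (2, 1, 1) and Δ = (-7/2, 3, -3), so the interior equations h_(i-1)·m_(i-1) + 2(h_(i-1)+h_i)·m_i + h_i·m_(i+1) = 6(Δ_i − Δ_(i-1)) read
  2·m_0 + 6·m_1 + 1·m_2 = 6(Δ_1 - Δ_0) = 39
  1·m_1 + 4·m_2 + 1·m_3 = 6(Δ_2 - Δ_1) = -36
Clamped end conditions give two more equations: 2h_0·m_0 + h_0·m_1 = 6(Δ_0 - s'(1)) = 15 and h_2·m_2 + 2h_2·m_3 = 6(s'(5) - Δ_2) = 6.
Solving: m_0 = -17/22, m_1 = 199/22, m_2 = -151/11, m_3 = 217/22.
On [1, 3], with s_0(t) = a_0 + b_0·(t - 1) + c_0·(t - 1)² + d_0·(t - 1)³: c_0 = m_0/2 = -17/44, d_0 = (m_1 - m_0)/(6h_0) = 9/11, b_0 = Δ_0 - h_0(2m_0 + m_1)/6 = -6.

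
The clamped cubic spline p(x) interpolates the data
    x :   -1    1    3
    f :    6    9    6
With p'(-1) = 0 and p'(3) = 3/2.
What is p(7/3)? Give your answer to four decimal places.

6.2778

Let σ_i = p''(x_i). Step sizes h_i = 2, 2; slopes of the chords Δ_i = (y_(i+1) - y_i)/h_i = 3/2, -3/2.
  2·σ_0 + 8·σ_1 + 2·σ_2 = 6(Δ_1 - Δ_0) = -18
Clamped end conditions give two more equations: 2h_0·σ_0 + h_0·σ_1 = 6(Δ_0 - p'(-1)) = 9 and h_1·σ_1 + 2h_1·σ_2 = 6(p'(3) - Δ_1) = 18.
Forward elimination and back-substitution give σ_0 = 39/8, σ_1 = -21/4, σ_2 = 57/8.
On [1, 3], p(x) = 9 - 3/8·(x - 1) - 21/8·(x - 1)² + 33/32·(x - 1)³.
With (x - 1) = 4/3: p(7/3) = 113/18.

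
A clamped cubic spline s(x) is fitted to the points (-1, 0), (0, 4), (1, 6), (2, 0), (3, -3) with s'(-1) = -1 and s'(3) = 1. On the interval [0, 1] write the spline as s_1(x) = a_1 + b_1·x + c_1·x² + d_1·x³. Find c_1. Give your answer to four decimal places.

Put m_i = s'' at the i-th knot. Here h = (1, 1, 1, 1) and Δ = (4, 2, -6, -3), so the interior equations h_(i-1)·m_(i-1) + 2(h_(i-1)+h_i)·m_i + h_i·m_(i+1) = 6(Δ_i − Δ_(i-1)) read
  1·m_0 + 4·m_1 + 1·m_2 = 6(Δ_1 - Δ_0) = -12
  1·m_1 + 4·m_2 + 1·m_3 = 6(Δ_2 - Δ_1) = -48
  1·m_2 + 4·m_3 + 1·m_4 = 6(Δ_3 - Δ_2) = 18
Clamped end conditions give two more equations: 2h_0·m_0 + h_0·m_1 = 6(Δ_0 - s'(-1)) = 30 and h_3·m_3 + 2h_3·m_4 = 6(s'(3) - Δ_3) = 24.
Solving: m_0 = 479/28, m_1 = -59/14, m_2 = -49/4, m_3 = 73/14, m_4 = 263/28.
On [0, 1], with s_1(x) = a_1 + b_1·x + c_1·x² + d_1·x³: c_1 = m_1/2 = -59/28, d_1 = (m_2 - m_1)/(6h_1) = -75/56, b_1 = Δ_1 - h_1(2m_1 + m_2)/6 = 305/56.

-2.1071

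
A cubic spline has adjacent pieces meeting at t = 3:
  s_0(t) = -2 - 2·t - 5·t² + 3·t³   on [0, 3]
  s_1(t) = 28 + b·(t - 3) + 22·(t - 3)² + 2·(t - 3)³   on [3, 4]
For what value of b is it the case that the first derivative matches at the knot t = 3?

s_0'(t) = -2 - 10·t + 9·t², so s_0'(3) = 49. On the right, s_1'(3) = b, so b = 49.

49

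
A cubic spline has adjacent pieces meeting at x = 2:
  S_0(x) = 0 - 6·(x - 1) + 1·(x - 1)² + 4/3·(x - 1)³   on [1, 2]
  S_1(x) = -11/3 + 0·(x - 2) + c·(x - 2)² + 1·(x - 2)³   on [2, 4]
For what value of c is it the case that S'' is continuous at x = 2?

5

S_0''(x) = 2 + 8·(x - 1), so S_0''(2) = 10. On the right, S_1''(2) = 2c, so c = 5.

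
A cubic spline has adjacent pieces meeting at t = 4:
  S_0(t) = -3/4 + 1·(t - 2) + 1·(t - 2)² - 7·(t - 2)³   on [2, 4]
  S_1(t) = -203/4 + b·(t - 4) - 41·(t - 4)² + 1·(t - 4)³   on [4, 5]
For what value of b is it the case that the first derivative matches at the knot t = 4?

-79

S_0'(t) = 1 + 2·(t - 2) - 21·(t - 2)², so S_0'(4) = -79. On the right, S_1'(4) = b, so b = -79.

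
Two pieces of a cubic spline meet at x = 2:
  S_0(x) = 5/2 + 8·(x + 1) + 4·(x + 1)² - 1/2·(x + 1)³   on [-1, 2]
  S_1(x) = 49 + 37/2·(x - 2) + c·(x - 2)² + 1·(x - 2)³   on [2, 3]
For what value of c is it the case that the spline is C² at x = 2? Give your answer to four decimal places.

-0.5000

S_0''(x) = 8 - 3·(x + 1), so S_0''(2) = -1. On the right, S_1''(2) = 2c, so c = -1/2.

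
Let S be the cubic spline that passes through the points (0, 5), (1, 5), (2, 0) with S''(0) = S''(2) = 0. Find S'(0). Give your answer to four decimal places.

Put σ_i = S'' at the i-th knot. Here h = (1, 1) and Δ = (0, -5), so the interior equations h_(i-1)·σ_(i-1) + 2(h_(i-1)+h_i)·σ_i + h_i·σ_(i+1) = 6(Δ_i − Δ_(i-1)) read
  1·σ_0 + 4·σ_1 + 1·σ_2 = 6(Δ_1 - Δ_0) = -30
Natural end conditions: σ_0 = σ_2 = 0.
Solving: σ_0 = 0, σ_1 = -15/2, σ_2 = 0.
On [0, 1], S'(x) = b_0 + 2c_0·x + 3d_0·x² with b_0 = Δ_0 - h_0(2σ_0 + σ_1)/6 = 5/4, c_0 = σ_0/2 = 0, d_0 = (σ_1 - σ_0)/(6h_0) = -5/4. So S'(0) = 5/4.

1.2500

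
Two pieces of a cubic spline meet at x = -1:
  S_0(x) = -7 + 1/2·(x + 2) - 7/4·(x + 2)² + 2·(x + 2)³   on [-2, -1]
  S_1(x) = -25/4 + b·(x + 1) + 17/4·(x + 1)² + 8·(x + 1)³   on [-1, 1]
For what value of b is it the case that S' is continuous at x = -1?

S_0'(x) = 1/2 - 7/2·(x + 2) + 6·(x + 2)², so S_0'(-1) = 3. On the right, S_1'(-1) = b, so b = 3.

3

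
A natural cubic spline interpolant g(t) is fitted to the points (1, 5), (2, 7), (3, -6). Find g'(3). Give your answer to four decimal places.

-16.7500

Let M_i = g''(x_i). Step sizes h_i = 1, 1; slopes of the chords Δ_i = (y_(i+1) - y_i)/h_i = 2, -13.
  1·M_0 + 4·M_1 + 1·M_2 = 6(Δ_1 - Δ_0) = -90
Natural end conditions: M_0 = M_2 = 0.
Solving: M_0 = 0, M_1 = -45/2, M_2 = 0.
On [2, 3], g'(t) = b_1 + 2c_1·(t - 2) + 3d_1·(t - 2)² with b_1 = Δ_1 - h_1(2M_1 + M_2)/6 = -11/2, c_1 = M_1/2 = -45/4, d_1 = (M_2 - M_1)/(6h_1) = 15/4. So g'(3) = -67/4.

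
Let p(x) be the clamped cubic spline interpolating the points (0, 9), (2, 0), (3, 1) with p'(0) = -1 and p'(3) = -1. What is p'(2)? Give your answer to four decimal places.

-0.7500

Write M_i for p''(x_i). With h_i = 2, 1 and divided differences Δ_i = -9/2, 1, the continuity of p' gives the tridiagonal system
  2·M_0 + 6·M_1 + 1·M_2 = 6(Δ_1 - Δ_0) = 33
Clamped end conditions give two more equations: 2h_0·M_0 + h_0·M_1 = 6(Δ_0 - p'(0)) = -21 and h_1·M_1 + 2h_1·M_2 = 6(p'(3) - Δ_1) = -12.
Forward elimination and back-substitution give M_0 = -43/4, M_1 = 11, M_2 = -23/2.
On [2, 3], p'(x) = b_1 + 2c_1·(x - 2) + 3d_1·(x - 2)² with b_1 = Δ_1 - h_1(2M_1 + M_2)/6 = -3/4, c_1 = M_1/2 = 11/2, d_1 = (M_2 - M_1)/(6h_1) = -15/4. So p'(2) = -3/4.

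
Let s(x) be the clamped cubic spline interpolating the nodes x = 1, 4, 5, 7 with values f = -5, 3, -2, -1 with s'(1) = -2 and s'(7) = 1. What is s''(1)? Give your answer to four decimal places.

9.9286

With m_i denoting the second derivative at x_i, h_i = 3, 1, 2, and Δ_i = (y_(i+1) − y_i)/h_i = 8/3, -5, 1/2:
  3·m_0 + 8·m_1 + 1·m_2 = 6(Δ_1 - Δ_0) = -46
  1·m_1 + 6·m_2 + 2·m_3 = 6(Δ_2 - Δ_1) = 33
Clamped end conditions give two more equations: 2h_0·m_0 + h_0·m_1 = 6(Δ_0 - s'(1)) = 28 and h_2·m_2 + 2h_2·m_3 = 6(s'(7) - Δ_2) = 3.
Forward elimination and back-substitution give m_0 = 139/14, m_1 = -221/21, m_2 = 353/42, m_3 = -145/42.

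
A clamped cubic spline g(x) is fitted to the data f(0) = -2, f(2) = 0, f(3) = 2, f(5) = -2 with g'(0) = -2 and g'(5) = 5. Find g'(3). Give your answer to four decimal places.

Let σ_i = g''(x_i). Step sizes h_i = 2, 1, 2; slopes of the chords Δ_i = (y_(i+1) - y_i)/h_i = 1, 2, -2.
  2·σ_0 + 6·σ_1 + 1·σ_2 = 6(Δ_1 - Δ_0) = 6
  1·σ_1 + 6·σ_2 + 2·σ_3 = 6(Δ_2 - Δ_1) = -24
Clamped end conditions give two more equations: 2h_0·σ_0 + h_0·σ_1 = 6(Δ_0 - g'(0)) = 18 and h_2·σ_2 + 2h_2·σ_3 = 6(g'(5) - Δ_2) = 42.
Solving: σ_0 = 31/8, σ_1 = 5/4, σ_2 = -37/4, σ_3 = 121/8.
On [3, 5], g'(x) = b_2 + 2c_2·(x - 3) + 3d_2·(x - 3)² with b_2 = Δ_2 - h_2(2σ_2 + σ_3)/6 = -7/8, c_2 = σ_2/2 = -37/8, d_2 = (σ_3 - σ_2)/(6h_2) = 65/32. So g'(3) = -7/8.

-0.8750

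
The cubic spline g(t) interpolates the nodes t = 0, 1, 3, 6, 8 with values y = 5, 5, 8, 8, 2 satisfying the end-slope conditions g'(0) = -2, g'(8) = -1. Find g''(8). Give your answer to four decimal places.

Put M_i = g'' at the i-th knot. Here h = (1, 2, 3, 2) and Δ = (0, 3/2, 0, -3), so the interior equations h_(i-1)·M_(i-1) + 2(h_(i-1)+h_i)·M_i + h_i·M_(i+1) = 6(Δ_i − Δ_(i-1)) read
  1·M_0 + 6·M_1 + 2·M_2 = 6(Δ_1 - Δ_0) = 9
  2·M_1 + 10·M_2 + 3·M_3 = 6(Δ_2 - Δ_1) = -9
  3·M_2 + 10·M_3 + 2·M_4 = 6(Δ_3 - Δ_2) = -18
Clamped end conditions give two more equations: 2h_0·M_0 + h_0·M_1 = 6(Δ_0 - g'(0)) = 12 and h_3·M_3 + 2h_3·M_4 = 6(g'(8) - Δ_3) = 12.
Forward elimination and back-substitution give M_0 = 517/91, M_1 = 58/91, M_2 = -23/91, M_3 = -235/91, M_4 = 781/182.

4.2912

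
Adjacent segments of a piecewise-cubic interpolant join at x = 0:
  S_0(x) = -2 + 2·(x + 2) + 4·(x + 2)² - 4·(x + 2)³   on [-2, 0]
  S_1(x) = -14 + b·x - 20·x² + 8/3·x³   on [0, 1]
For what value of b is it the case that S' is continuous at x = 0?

S_0'(x) = 2 + 8·(x + 2) - 12·(x + 2)², so S_0'(0) = -30. On the right, S_1'(0) = b, so b = -30.

-30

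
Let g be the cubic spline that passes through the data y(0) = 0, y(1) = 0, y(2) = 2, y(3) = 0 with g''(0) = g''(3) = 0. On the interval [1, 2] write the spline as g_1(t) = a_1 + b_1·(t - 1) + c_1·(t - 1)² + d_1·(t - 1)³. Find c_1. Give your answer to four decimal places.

2.4000

Let M_i = g''(x_i). Step sizes h_i = 1, 1, 1; slopes of the chords Δ_i = (y_(i+1) - y_i)/h_i = 0, 2, -2.
  1·M_0 + 4·M_1 + 1·M_2 = 6(Δ_1 - Δ_0) = 12
  1·M_1 + 4·M_2 + 1·M_3 = 6(Δ_2 - Δ_1) = -24
Natural end conditions: M_0 = M_3 = 0.
Forward elimination and back-substitution give M_0 = 0, M_1 = 24/5, M_2 = -36/5, M_3 = 0.
On [1, 2], with g_1(t) = a_1 + b_1·(t - 1) + c_1·(t - 1)² + d_1·(t - 1)³: c_1 = M_1/2 = 12/5, d_1 = (M_2 - M_1)/(6h_1) = -2, b_1 = Δ_1 - h_1(2M_1 + M_2)/6 = 8/5.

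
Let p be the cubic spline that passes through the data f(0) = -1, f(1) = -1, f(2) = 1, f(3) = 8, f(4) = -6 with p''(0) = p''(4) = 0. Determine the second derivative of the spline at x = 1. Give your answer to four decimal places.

-1.1786

With M_i denoting the second derivative at x_i, h_i = 1, 1, 1, 1, and Δ_i = (y_(i+1) − y_i)/h_i = 0, 2, 7, -14:
  1·M_0 + 4·M_1 + 1·M_2 = 6(Δ_1 - Δ_0) = 12
  1·M_1 + 4·M_2 + 1·M_3 = 6(Δ_2 - Δ_1) = 30
  1·M_2 + 4·M_3 + 1·M_4 = 6(Δ_3 - Δ_2) = -126
Natural end conditions: M_0 = M_4 = 0.
Solving: M_0 = 0, M_1 = -33/28, M_2 = 117/7, M_3 = -999/28, M_4 = 0.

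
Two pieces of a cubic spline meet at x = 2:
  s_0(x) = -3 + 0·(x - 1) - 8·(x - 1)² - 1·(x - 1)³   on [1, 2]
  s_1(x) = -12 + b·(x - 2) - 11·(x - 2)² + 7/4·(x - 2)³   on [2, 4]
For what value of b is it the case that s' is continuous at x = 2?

-19

s_0'(x) = 0 - 16·(x - 1) - 3·(x - 1)², so s_0'(2) = -19. On the right, s_1'(2) = b, so b = -19.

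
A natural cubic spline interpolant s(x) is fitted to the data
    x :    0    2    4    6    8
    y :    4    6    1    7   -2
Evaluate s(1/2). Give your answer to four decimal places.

With m_i denoting the second derivative at x_i, h_i = 2, 2, 2, 2, and Δ_i = (y_(i+1) − y_i)/h_i = 1, -5/2, 3, -9/2:
  2·m_0 + 8·m_1 + 2·m_2 = 6(Δ_1 - Δ_0) = -21
  2·m_1 + 8·m_2 + 2·m_3 = 6(Δ_2 - Δ_1) = 33
  2·m_2 + 8·m_3 + 2·m_4 = 6(Δ_3 - Δ_2) = -45
Natural end conditions: m_0 = m_4 = 0.
Forward elimination and back-substitution give m_0 = 0, m_1 = -123/28, m_2 = 99/14, m_3 = -207/28, m_4 = 0.
On [0, 2], s(x) = 4 + 69/28·x + 0·x² - 41/112·x³.
With x = 1/2: s(1/2) = 4647/896.

5.1864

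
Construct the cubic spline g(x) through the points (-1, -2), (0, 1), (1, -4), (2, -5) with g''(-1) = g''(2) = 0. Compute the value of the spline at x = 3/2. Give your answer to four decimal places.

Write σ_i for g''(x_i). With h_i = 1, 1, 1 and divided differences Δ_i = 3, -5, -1, the continuity of g' gives the tridiagonal system
  1·σ_0 + 4·σ_1 + 1·σ_2 = 6(Δ_1 - Δ_0) = -48
  1·σ_1 + 4·σ_2 + 1·σ_3 = 6(Δ_2 - Δ_1) = 24
Natural end conditions: σ_0 = σ_3 = 0.
Solving: σ_0 = 0, σ_1 = -72/5, σ_2 = 48/5, σ_3 = 0.
On [1, 2], g(x) = -4 - 21/5·(x - 1) + 24/5·(x - 1)² - 8/5·(x - 1)³.
With (x - 1) = 1/2: g(3/2) = -51/10.

-5.1000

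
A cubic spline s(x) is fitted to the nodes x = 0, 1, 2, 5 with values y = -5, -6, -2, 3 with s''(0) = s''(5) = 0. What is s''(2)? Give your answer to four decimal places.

Write M_i for s''(x_i). With h_i = 1, 1, 3 and divided differences Δ_i = -1, 4, 5/3, the continuity of s' gives the tridiagonal system
  1·M_0 + 4·M_1 + 1·M_2 = 6(Δ_1 - Δ_0) = 30
  1·M_1 + 8·M_2 + 3·M_3 = 6(Δ_2 - Δ_1) = -14
Natural end conditions: M_0 = M_3 = 0.
Forward elimination and back-substitution give M_0 = 0, M_1 = 254/31, M_2 = -86/31, M_3 = 0.

-2.7742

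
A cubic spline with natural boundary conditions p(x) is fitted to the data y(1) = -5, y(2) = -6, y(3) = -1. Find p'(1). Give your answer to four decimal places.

-2.5000

Write M_i for p''(x_i). With h_i = 1, 1 and divided differences Δ_i = -1, 5, the continuity of p' gives the tridiagonal system
  1·M_0 + 4·M_1 + 1·M_2 = 6(Δ_1 - Δ_0) = 36
Natural end conditions: M_0 = M_2 = 0.
Hence M_0 = 0, M_1 = 9, M_2 = 0.
On [1, 2], p'(x) = b_0 + 2c_0·(x - 1) + 3d_0·(x - 1)² with b_0 = Δ_0 - h_0(2M_0 + M_1)/6 = -5/2, c_0 = M_0/2 = 0, d_0 = (M_1 - M_0)/(6h_0) = 3/2. So p'(1) = -5/2.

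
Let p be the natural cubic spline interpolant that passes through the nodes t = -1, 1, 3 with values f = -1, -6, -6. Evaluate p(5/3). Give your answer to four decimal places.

-6.4630

Write σ_i for p''(x_i). With h_i = 2, 2 and divided differences Δ_i = -5/2, 0, the continuity of p' gives the tridiagonal system
  2·σ_0 + 8·σ_1 + 2·σ_2 = 6(Δ_1 - Δ_0) = 15
Natural end conditions: σ_0 = σ_2 = 0.
Forward elimination and back-substitution give σ_0 = 0, σ_1 = 15/8, σ_2 = 0.
On [1, 3], p(t) = -6 - 5/4·(t - 1) + 15/16·(t - 1)² - 5/32·(t - 1)³.
With (t - 1) = 2/3: p(5/3) = -349/54.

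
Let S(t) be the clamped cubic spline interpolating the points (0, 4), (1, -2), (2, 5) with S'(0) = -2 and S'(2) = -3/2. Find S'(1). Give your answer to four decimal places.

1.6250

Write M_i for S''(x_i). With h_i = 1, 1 and divided differences Δ_i = -6, 7, the continuity of S' gives the tridiagonal system
  1·M_0 + 4·M_1 + 1·M_2 = 6(Δ_1 - Δ_0) = 78
Clamped end conditions give two more equations: 2h_0·M_0 + h_0·M_1 = 6(Δ_0 - S'(0)) = -24 and h_1·M_1 + 2h_1·M_2 = 6(S'(2) - Δ_1) = -51.
Forward elimination and back-substitution give M_0 = -125/4, M_1 = 77/2, M_2 = -179/4.
On [1, 2], S'(t) = b_1 + 2c_1·(t - 1) + 3d_1·(t - 1)² with b_1 = Δ_1 - h_1(2M_1 + M_2)/6 = 13/8, c_1 = M_1/2 = 77/4, d_1 = (M_2 - M_1)/(6h_1) = -111/8. So S'(1) = 13/8.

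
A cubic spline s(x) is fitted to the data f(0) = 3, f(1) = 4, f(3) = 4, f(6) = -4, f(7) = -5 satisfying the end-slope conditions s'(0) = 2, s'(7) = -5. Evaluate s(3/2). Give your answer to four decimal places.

Write M_i for s''(x_i). With h_i = 1, 2, 3, 1 and divided differences Δ_i = 1, 0, -8/3, -1, the continuity of s' gives the tridiagonal system
  1·M_0 + 6·M_1 + 2·M_2 = 6(Δ_1 - Δ_0) = -6
  2·M_1 + 10·M_2 + 3·M_3 = 6(Δ_2 - Δ_1) = -16
  3·M_2 + 8·M_3 + 1·M_4 = 6(Δ_3 - Δ_2) = 10
Clamped end conditions give two more equations: 2h_0·M_0 + h_0·M_1 = 6(Δ_0 - s'(0)) = -6 and h_3·M_3 + 2h_3·M_4 = 6(s'(7) - Δ_3) = -24.
Forward elimination and back-substitution give M_0 = -362/111, M_1 = 58/111, M_2 = -326/111, M_3 = 152/37, M_4 = -520/37.
On [1, 3], s(x) = 4 + 70/111·(x - 1) + 29/111·(x - 1)² - 32/111·(x - 1)³.
With (x - 1) = 1/2: s(3/2) = 643/148.

4.3446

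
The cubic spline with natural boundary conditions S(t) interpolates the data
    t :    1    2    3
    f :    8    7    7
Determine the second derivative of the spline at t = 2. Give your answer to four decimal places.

1.5000

With M_i denoting the second derivative at x_i, h_i = 1, 1, and Δ_i = (y_(i+1) − y_i)/h_i = -1, 0:
  1·M_0 + 4·M_1 + 1·M_2 = 6(Δ_1 - Δ_0) = 6
Natural end conditions: M_0 = M_2 = 0.
Forward elimination and back-substitution give M_0 = 0, M_1 = 3/2, M_2 = 0.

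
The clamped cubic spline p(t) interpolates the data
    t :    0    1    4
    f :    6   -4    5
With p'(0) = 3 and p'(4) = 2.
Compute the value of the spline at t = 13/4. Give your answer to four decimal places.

Write σ_i for p''(x_i). With h_i = 1, 3 and divided differences Δ_i = -10, 3, the continuity of p' gives the tridiagonal system
  1·σ_0 + 8·σ_1 + 3·σ_2 = 6(Δ_1 - Δ_0) = 78
Clamped end conditions give two more equations: 2h_0·σ_0 + h_0·σ_1 = 6(Δ_0 - p'(0)) = -78 and h_1·σ_1 + 2h_1·σ_2 = 6(p'(4) - Δ_1) = -6.
Hence σ_0 = -49, σ_1 = 20, σ_2 = -11.
On [1, 4], p(t) = -4 - 23/2·(t - 1) + 10·(t - 1)² - 31/18·(t - 1)³.
With (t - 1) = 9/4: p(13/4) = 145/128.

1.1328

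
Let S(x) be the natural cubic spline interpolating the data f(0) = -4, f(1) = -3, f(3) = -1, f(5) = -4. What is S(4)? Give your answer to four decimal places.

-1.9886

Let M_i = S''(x_i). Step sizes h_i = 1, 2, 2; slopes of the chords Δ_i = (y_(i+1) - y_i)/h_i = 1, 1, -3/2.
  1·M_0 + 6·M_1 + 2·M_2 = 6(Δ_1 - Δ_0) = 0
  2·M_1 + 8·M_2 + 2·M_3 = 6(Δ_2 - Δ_1) = -15
Natural end conditions: M_0 = M_3 = 0.
Solving the tridiagonal system: M_0 = 0, M_1 = 15/22, M_2 = -45/22, M_3 = 0.
On [3, 5], S(x) = -1 - 3/22·(x - 3) - 45/44·(x - 3)² + 15/88·(x - 3)³.
With (x - 3) = 1: S(4) = -175/88.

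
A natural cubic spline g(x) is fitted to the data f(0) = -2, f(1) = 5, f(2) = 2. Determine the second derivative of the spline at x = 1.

Write m_i for g''(x_i). With h_i = 1, 1 and divided differences Δ_i = 7, -3, the continuity of g' gives the tridiagonal system
  1·m_0 + 4·m_1 + 1·m_2 = 6(Δ_1 - Δ_0) = -60
Natural end conditions: m_0 = m_2 = 0.
Solving the tridiagonal system: m_0 = 0, m_1 = -15, m_2 = 0.

-15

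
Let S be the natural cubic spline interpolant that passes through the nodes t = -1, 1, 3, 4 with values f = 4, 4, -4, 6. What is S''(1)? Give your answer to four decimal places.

-7.0909

Write M_i for S''(x_i). With h_i = 2, 2, 1 and divided differences Δ_i = 0, -4, 10, the continuity of S' gives the tridiagonal system
  2·M_0 + 8·M_1 + 2·M_2 = 6(Δ_1 - Δ_0) = -24
  2·M_1 + 6·M_2 + 1·M_3 = 6(Δ_2 - Δ_1) = 84
Natural end conditions: M_0 = M_3 = 0.
Forward elimination and back-substitution give M_0 = 0, M_1 = -78/11, M_2 = 180/11, M_3 = 0.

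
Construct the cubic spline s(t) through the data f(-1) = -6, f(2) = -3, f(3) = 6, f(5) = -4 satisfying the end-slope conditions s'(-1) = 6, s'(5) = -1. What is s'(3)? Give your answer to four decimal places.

Put σ_i = s'' at the i-th knot. Here h = (3, 1, 2) and Δ = (1, 9, -5), so the interior equations h_(i-1)·σ_(i-1) + 2(h_(i-1)+h_i)·σ_i + h_i·σ_(i+1) = 6(Δ_i − Δ_(i-1)) read
  3·σ_0 + 8·σ_1 + 1·σ_2 = 6(Δ_1 - Δ_0) = 48
  1·σ_1 + 6·σ_2 + 2·σ_3 = 6(Δ_2 - Δ_1) = -84
Clamped end conditions give two more equations: 2h_0·σ_0 + h_0·σ_1 = 6(Δ_0 - s'(-1)) = -30 and h_2·σ_2 + 2h_2·σ_3 = 6(s'(5) - Δ_2) = 24.
Forward elimination and back-substitution give σ_0 = -242/21, σ_1 = 274/21, σ_2 = -458/21, σ_3 = 355/21.
On [3, 5], s'(t) = b_2 + 2c_2·(t - 3) + 3d_2·(t - 3)² with b_2 = Δ_2 - h_2(2σ_2 + σ_3)/6 = 82/21, c_2 = σ_2/2 = -229/21, d_2 = (σ_3 - σ_2)/(6h_2) = 271/84. So s'(3) = 82/21.

3.9048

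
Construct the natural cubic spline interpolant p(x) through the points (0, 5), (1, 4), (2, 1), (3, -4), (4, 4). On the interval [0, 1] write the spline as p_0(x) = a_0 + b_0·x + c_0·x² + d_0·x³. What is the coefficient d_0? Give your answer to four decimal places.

Write M_i for p''(x_i). With h_i = 1, 1, 1, 1 and divided differences Δ_i = -1, -3, -5, 8, the continuity of p' gives the tridiagonal system
  1·M_0 + 4·M_1 + 1·M_2 = 6(Δ_1 - Δ_0) = -12
  1·M_1 + 4·M_2 + 1·M_3 = 6(Δ_2 - Δ_1) = -12
  1·M_2 + 4·M_3 + 1·M_4 = 6(Δ_3 - Δ_2) = 78
Natural end conditions: M_0 = M_4 = 0.
Hence M_0 = 0, M_1 = -27/28, M_2 = -57/7, M_3 = 603/28, M_4 = 0.
On [0, 1], with p_0(x) = a_0 + b_0·x + c_0·x² + d_0·x³: c_0 = M_0/2 = 0, d_0 = (M_1 - M_0)/(6h_0) = -9/56, b_0 = Δ_0 - h_0(2M_0 + M_1)/6 = -47/56.

-0.1607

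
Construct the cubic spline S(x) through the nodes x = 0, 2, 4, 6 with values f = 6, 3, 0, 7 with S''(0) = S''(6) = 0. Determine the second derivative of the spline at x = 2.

-1

Write M_i for S''(x_i). With h_i = 2, 2, 2 and divided differences Δ_i = -3/2, -3/2, 7/2, the continuity of S' gives the tridiagonal system
  2·M_0 + 8·M_1 + 2·M_2 = 6(Δ_1 - Δ_0) = 0
  2·M_1 + 8·M_2 + 2·M_3 = 6(Δ_2 - Δ_1) = 30
Natural end conditions: M_0 = M_3 = 0.
Hence M_0 = 0, M_1 = -1, M_2 = 4, M_3 = 0.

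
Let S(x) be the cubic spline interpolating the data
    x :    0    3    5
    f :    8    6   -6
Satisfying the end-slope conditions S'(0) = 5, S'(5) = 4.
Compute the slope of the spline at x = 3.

With m_i denoting the second derivative at x_i, h_i = 3, 2, and Δ_i = (y_(i+1) − y_i)/h_i = -2/3, -6:
  3·m_0 + 10·m_1 + 2·m_2 = 6(Δ_1 - Δ_0) = -32
Clamped end conditions give two more equations: 2h_0·m_0 + h_0·m_1 = 6(Δ_0 - S'(0)) = -34 and h_1·m_1 + 2h_1·m_2 = 6(S'(5) - Δ_1) = 60.
Solving the tridiagonal system: m_0 = -8/3, m_1 = -6, m_2 = 18.
On [3, 5], S'(x) = b_1 + 2c_1·(x - 3) + 3d_1·(x - 3)² with b_1 = Δ_1 - h_1(2m_1 + m_2)/6 = -8, c_1 = m_1/2 = -3, d_1 = (m_2 - m_1)/(6h_1) = 2. So S'(3) = -8.

-8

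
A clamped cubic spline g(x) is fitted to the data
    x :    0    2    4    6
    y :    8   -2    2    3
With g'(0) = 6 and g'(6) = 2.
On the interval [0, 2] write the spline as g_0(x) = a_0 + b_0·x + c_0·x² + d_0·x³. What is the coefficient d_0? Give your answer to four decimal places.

Let m_i = g''(x_i). Step sizes h_i = 2, 2, 2; slopes of the chords Δ_i = (y_(i+1) - y_i)/h_i = -5, 2, 1/2.
  2·m_0 + 8·m_1 + 2·m_2 = 6(Δ_1 - Δ_0) = 42
  2·m_1 + 8·m_2 + 2·m_3 = 6(Δ_2 - Δ_1) = -9
Clamped end conditions give two more equations: 2h_0·m_0 + h_0·m_1 = 6(Δ_0 - g'(0)) = -66 and h_2·m_2 + 2h_2·m_3 = 6(g'(6) - Δ_2) = 9.
Hence m_0 = -679/30, m_1 = 184/15, m_2 = -163/30, m_3 = 149/30.
On [0, 2], with g_0(x) = a_0 + b_0·x + c_0·x² + d_0·x³: c_0 = m_0/2 = -679/60, d_0 = (m_1 - m_0)/(6h_0) = 349/120, b_0 = Δ_0 - h_0(2m_0 + m_1)/6 = 6.

2.9083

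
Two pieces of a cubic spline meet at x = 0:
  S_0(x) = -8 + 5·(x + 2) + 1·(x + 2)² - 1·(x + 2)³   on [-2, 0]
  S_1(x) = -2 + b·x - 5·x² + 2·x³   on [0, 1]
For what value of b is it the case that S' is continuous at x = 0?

S_0'(x) = 5 + 2·(x + 2) - 3·(x + 2)², so S_0'(0) = -3. On the right, S_1'(0) = b, so b = -3.

-3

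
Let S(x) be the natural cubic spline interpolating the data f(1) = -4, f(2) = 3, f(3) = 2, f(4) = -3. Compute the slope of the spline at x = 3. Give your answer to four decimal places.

-3.9333

Let σ_i = S''(x_i). Step sizes h_i = 1, 1, 1; slopes of the chords Δ_i = (y_(i+1) - y_i)/h_i = 7, -1, -5.
  1·σ_0 + 4·σ_1 + 1·σ_2 = 6(Δ_1 - Δ_0) = -48
  1·σ_1 + 4·σ_2 + 1·σ_3 = 6(Δ_2 - Δ_1) = -24
Natural end conditions: σ_0 = σ_3 = 0.
Forward elimination and back-substitution give σ_0 = 0, σ_1 = -56/5, σ_2 = -16/5, σ_3 = 0.
On [3, 4], S'(x) = b_2 + 2c_2·(x - 3) + 3d_2·(x - 3)² with b_2 = Δ_2 - h_2(2σ_2 + σ_3)/6 = -59/15, c_2 = σ_2/2 = -8/5, d_2 = (σ_3 - σ_2)/(6h_2) = 8/15. So S'(3) = -59/15.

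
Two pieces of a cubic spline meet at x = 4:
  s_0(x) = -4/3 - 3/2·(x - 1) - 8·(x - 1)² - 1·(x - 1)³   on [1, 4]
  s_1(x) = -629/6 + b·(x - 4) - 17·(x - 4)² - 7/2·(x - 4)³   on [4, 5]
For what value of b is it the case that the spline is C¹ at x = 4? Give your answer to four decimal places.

-76.5000

s_0'(x) = -3/2 - 16·(x - 1) - 3·(x - 1)², so s_0'(4) = -153/2. On the right, s_1'(4) = b, so b = -153/2.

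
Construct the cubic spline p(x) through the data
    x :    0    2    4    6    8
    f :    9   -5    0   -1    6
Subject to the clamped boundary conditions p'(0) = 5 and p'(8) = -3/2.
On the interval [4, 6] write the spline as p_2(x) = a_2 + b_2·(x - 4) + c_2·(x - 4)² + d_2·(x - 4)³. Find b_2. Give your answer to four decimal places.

2.2857

Let M_i = p''(x_i). Step sizes h_i = 2, 2, 2, 2; slopes of the chords Δ_i = (y_(i+1) - y_i)/h_i = -7, 5/2, -1/2, 7/2.
  2·M_0 + 8·M_1 + 2·M_2 = 6(Δ_1 - Δ_0) = 57
  2·M_1 + 8·M_2 + 2·M_3 = 6(Δ_2 - Δ_1) = -18
  2·M_2 + 8·M_3 + 2·M_4 = 6(Δ_3 - Δ_2) = 24
Clamped end conditions give two more equations: 2h_0·M_0 + h_0·M_1 = 6(Δ_0 - p'(0)) = -72 and h_3·M_3 + 2h_3·M_4 = 6(p'(8) - Δ_3) = -30.
Solving: M_0 = -1445/56, M_1 = 437/28, M_2 = -65/8, M_3 = 221/28, M_4 = -641/56.
On [4, 6], with p_2(x) = a_2 + b_2·(x - 4) + c_2·(x - 4)² + d_2·(x - 4)³: c_2 = M_2/2 = -65/16, d_2 = (M_3 - M_2)/(6h_2) = 299/224, b_2 = Δ_2 - h_2(2M_2 + M_3)/6 = 16/7.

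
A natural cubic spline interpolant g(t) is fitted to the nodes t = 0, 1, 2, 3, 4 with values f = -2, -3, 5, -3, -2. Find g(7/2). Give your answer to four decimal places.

-3.8929

Let σ_i = g''(x_i). Step sizes h_i = 1, 1, 1, 1; slopes of the chords Δ_i = (y_(i+1) - y_i)/h_i = -1, 8, -8, 1.
  1·σ_0 + 4·σ_1 + 1·σ_2 = 6(Δ_1 - Δ_0) = 54
  1·σ_1 + 4·σ_2 + 1·σ_3 = 6(Δ_2 - Δ_1) = -96
  1·σ_2 + 4·σ_3 + 1·σ_4 = 6(Δ_3 - Δ_2) = 54
Natural end conditions: σ_0 = σ_4 = 0.
Forward elimination and back-substitution give σ_0 = 0, σ_1 = 156/7, σ_2 = -246/7, σ_3 = 156/7, σ_4 = 0.
On [3, 4], g(t) = -3 - 45/7·(t - 3) + 78/7·(t - 3)² - 26/7·(t - 3)³.
With (t - 3) = 1/2: g(7/2) = -109/28.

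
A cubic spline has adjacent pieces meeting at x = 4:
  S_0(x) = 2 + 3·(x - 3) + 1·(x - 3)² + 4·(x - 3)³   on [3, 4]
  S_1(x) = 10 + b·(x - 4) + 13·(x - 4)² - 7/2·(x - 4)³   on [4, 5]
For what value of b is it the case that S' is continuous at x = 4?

S_0'(x) = 3 + 2·(x - 3) + 12·(x - 3)², so S_0'(4) = 17. On the right, S_1'(4) = b, so b = 17.

17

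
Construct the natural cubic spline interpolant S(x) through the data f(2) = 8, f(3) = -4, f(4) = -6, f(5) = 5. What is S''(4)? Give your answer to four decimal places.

Put m_i = S'' at the i-th knot. Here h = (1, 1, 1) and Δ = (-12, -2, 11), so the interior equations h_(i-1)·m_(i-1) + 2(h_(i-1)+h_i)·m_i + h_i·m_(i+1) = 6(Δ_i − Δ_(i-1)) read
  1·m_0 + 4·m_1 + 1·m_2 = 6(Δ_1 - Δ_0) = 60
  1·m_1 + 4·m_2 + 1·m_3 = 6(Δ_2 - Δ_1) = 78
Natural end conditions: m_0 = m_3 = 0.
Solving the tridiagonal system: m_0 = 0, m_1 = 54/5, m_2 = 84/5, m_3 = 0.

16.8000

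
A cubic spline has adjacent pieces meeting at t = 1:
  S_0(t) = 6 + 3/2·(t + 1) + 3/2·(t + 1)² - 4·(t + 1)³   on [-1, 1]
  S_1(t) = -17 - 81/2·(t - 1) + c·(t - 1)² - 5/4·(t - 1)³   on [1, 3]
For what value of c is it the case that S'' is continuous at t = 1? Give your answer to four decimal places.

S_0''(t) = 3 - 24·(t + 1), so S_0''(1) = -45. On the right, S_1''(1) = 2c, so c = -45/2.

-22.5000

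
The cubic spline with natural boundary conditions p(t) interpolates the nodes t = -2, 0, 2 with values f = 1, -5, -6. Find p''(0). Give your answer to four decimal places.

1.8750

Write σ_i for p''(x_i). With h_i = 2, 2 and divided differences Δ_i = -3, -1/2, the continuity of p' gives the tridiagonal system
  2·σ_0 + 8·σ_1 + 2·σ_2 = 6(Δ_1 - Δ_0) = 15
Natural end conditions: σ_0 = σ_2 = 0.
Solving the tridiagonal system: σ_0 = 0, σ_1 = 15/8, σ_2 = 0.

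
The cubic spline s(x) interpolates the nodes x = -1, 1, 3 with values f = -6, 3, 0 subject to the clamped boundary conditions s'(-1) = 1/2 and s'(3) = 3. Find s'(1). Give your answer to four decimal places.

With σ_i denoting the second derivative at x_i, h_i = 2, 2, and Δ_i = (y_(i+1) − y_i)/h_i = 9/2, -3/2:
  2·σ_0 + 8·σ_1 + 2·σ_2 = 6(Δ_1 - Δ_0) = -36
Clamped end conditions give two more equations: 2h_0·σ_0 + h_0·σ_1 = 6(Δ_0 - s'(-1)) = 24 and h_1·σ_1 + 2h_1·σ_2 = 6(s'(3) - Δ_1) = 27.
Solving: σ_0 = 89/8, σ_1 = -41/4, σ_2 = 95/8.
On [1, 3], s'(x) = b_1 + 2c_1·(x - 1) + 3d_1·(x - 1)² with b_1 = Δ_1 - h_1(2σ_1 + σ_2)/6 = 11/8, c_1 = σ_1/2 = -41/8, d_1 = (σ_2 - σ_1)/(6h_1) = 59/32. So s'(1) = 11/8.

1.3750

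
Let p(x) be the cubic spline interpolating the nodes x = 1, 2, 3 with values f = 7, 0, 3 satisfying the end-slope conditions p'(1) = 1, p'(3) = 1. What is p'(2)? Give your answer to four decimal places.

-3.5000

Put σ_i = p'' at the i-th knot. Here h = (1, 1) and Δ = (-7, 3), so the interior equations h_(i-1)·σ_(i-1) + 2(h_(i-1)+h_i)·σ_i + h_i·σ_(i+1) = 6(Δ_i − Δ_(i-1)) read
  1·σ_0 + 4·σ_1 + 1·σ_2 = 6(Δ_1 - Δ_0) = 60
Clamped end conditions give two more equations: 2h_0·σ_0 + h_0·σ_1 = 6(Δ_0 - p'(1)) = -48 and h_1·σ_1 + 2h_1·σ_2 = 6(p'(3) - Δ_1) = -12.
Hence σ_0 = -39, σ_1 = 30, σ_2 = -21.
On [2, 3], p'(x) = b_1 + 2c_1·(x - 2) + 3d_1·(x - 2)² with b_1 = Δ_1 - h_1(2σ_1 + σ_2)/6 = -7/2, c_1 = σ_1/2 = 15, d_1 = (σ_2 - σ_1)/(6h_1) = -17/2. So p'(2) = -7/2.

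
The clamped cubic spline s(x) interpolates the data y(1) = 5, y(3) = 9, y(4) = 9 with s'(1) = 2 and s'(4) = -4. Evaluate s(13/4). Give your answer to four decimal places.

9.4688

With M_i denoting the second derivative at x_i, h_i = 2, 1, and Δ_i = (y_(i+1) − y_i)/h_i = 2, 0:
  2·M_0 + 6·M_1 + 1·M_2 = 6(Δ_1 - Δ_0) = -12
Clamped end conditions give two more equations: 2h_0·M_0 + h_0·M_1 = 6(Δ_0 - s'(1)) = 0 and h_1·M_1 + 2h_1·M_2 = 6(s'(4) - Δ_1) = -24.
Solving the tridiagonal system: M_0 = 0, M_1 = 0, M_2 = -12.
On [3, 4], s(x) = 9 + 2·(x - 3) + 0·(x - 3)² - 2·(x - 3)³.
With (x - 3) = 1/4: s(13/4) = 303/32.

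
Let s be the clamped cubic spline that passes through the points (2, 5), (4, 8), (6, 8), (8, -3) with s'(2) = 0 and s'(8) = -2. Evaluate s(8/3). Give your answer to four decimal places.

Put σ_i = s'' at the i-th knot. Here h = (2, 2, 2) and Δ = (3/2, 0, -11/2), so the interior equations h_(i-1)·σ_(i-1) + 2(h_(i-1)+h_i)·σ_i + h_i·σ_(i+1) = 6(Δ_i − Δ_(i-1)) read
  2·σ_0 + 8·σ_1 + 2·σ_2 = 6(Δ_1 - Δ_0) = -9
  2·σ_1 + 8·σ_2 + 2·σ_3 = 6(Δ_2 - Δ_1) = -33
Clamped end conditions give two more equations: 2h_0·σ_0 + h_0·σ_1 = 6(Δ_0 - s'(2)) = 9 and h_2·σ_2 + 2h_2·σ_3 = 6(s'(8) - Δ_2) = 21.
Solving the tridiagonal system: σ_0 = 7/3, σ_1 = -1/6, σ_2 = -37/6, σ_3 = 25/3.
On [2, 4], s(x) = 5 + 0·(x - 2) + 7/6·(x - 2)² - 5/24·(x - 2)³.
With (x - 2) = 2/3: s(8/3) = 442/81.

5.4568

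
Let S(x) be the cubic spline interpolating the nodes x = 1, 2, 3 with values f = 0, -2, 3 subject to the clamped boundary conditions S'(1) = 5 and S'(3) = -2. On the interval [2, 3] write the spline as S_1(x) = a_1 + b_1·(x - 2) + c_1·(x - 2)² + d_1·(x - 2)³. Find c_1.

With m_i denoting the second derivative at x_i, h_i = 1, 1, and Δ_i = (y_(i+1) − y_i)/h_i = -2, 5:
  1·m_0 + 4·m_1 + 1·m_2 = 6(Δ_1 - Δ_0) = 42
Clamped end conditions give two more equations: 2h_0·m_0 + h_0·m_1 = 6(Δ_0 - S'(1)) = -42 and h_1·m_1 + 2h_1·m_2 = 6(S'(3) - Δ_1) = -42.
Forward elimination and back-substitution give m_0 = -35, m_1 = 28, m_2 = -35.
On [2, 3], with S_1(x) = a_1 + b_1·(x - 2) + c_1·(x - 2)² + d_1·(x - 2)³: c_1 = m_1/2 = 14, d_1 = (m_2 - m_1)/(6h_1) = -21/2, b_1 = Δ_1 - h_1(2m_1 + m_2)/6 = 3/2.

14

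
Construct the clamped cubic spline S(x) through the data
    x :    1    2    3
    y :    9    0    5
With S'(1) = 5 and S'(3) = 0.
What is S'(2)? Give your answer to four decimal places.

With σ_i denoting the second derivative at x_i, h_i = 1, 1, and Δ_i = (y_(i+1) − y_i)/h_i = -9, 5:
  1·σ_0 + 4·σ_1 + 1·σ_2 = 6(Δ_1 - Δ_0) = 84
Clamped end conditions give two more equations: 2h_0·σ_0 + h_0·σ_1 = 6(Δ_0 - S'(1)) = -84 and h_1·σ_1 + 2h_1·σ_2 = 6(S'(3) - Δ_1) = -30.
Solving: σ_0 = -131/2, σ_1 = 47, σ_2 = -77/2.
On [2, 3], S'(x) = b_1 + 2c_1·(x - 2) + 3d_1·(x - 2)² with b_1 = Δ_1 - h_1(2σ_1 + σ_2)/6 = -17/4, c_1 = σ_1/2 = 47/2, d_1 = (σ_2 - σ_1)/(6h_1) = -57/4. So S'(2) = -17/4.

-4.2500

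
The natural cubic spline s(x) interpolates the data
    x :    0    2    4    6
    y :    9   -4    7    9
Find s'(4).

Write m_i for s''(x_i). With h_i = 2, 2, 2 and divided differences Δ_i = -13/2, 11/2, 1, the continuity of s' gives the tridiagonal system
  2·m_0 + 8·m_1 + 2·m_2 = 6(Δ_1 - Δ_0) = 72
  2·m_1 + 8·m_2 + 2·m_3 = 6(Δ_2 - Δ_1) = -27
Natural end conditions: m_0 = m_3 = 0.
Solving: m_0 = 0, m_1 = 21/2, m_2 = -6, m_3 = 0.
On [4, 6], s'(x) = b_2 + 2c_2·(x - 4) + 3d_2·(x - 4)² with b_2 = Δ_2 - h_2(2m_2 + m_3)/6 = 5, c_2 = m_2/2 = -3, d_2 = (m_3 - m_2)/(6h_2) = 1/2. So s'(4) = 5.

5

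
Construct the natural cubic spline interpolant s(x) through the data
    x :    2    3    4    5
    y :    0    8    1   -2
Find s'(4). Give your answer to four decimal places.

Write m_i for s''(x_i). With h_i = 1, 1, 1 and divided differences Δ_i = 8, -7, -3, the continuity of s' gives the tridiagonal system
  1·m_0 + 4·m_1 + 1·m_2 = 6(Δ_1 - Δ_0) = -90
  1·m_1 + 4·m_2 + 1·m_3 = 6(Δ_2 - Δ_1) = 24
Natural end conditions: m_0 = m_3 = 0.
Hence m_0 = 0, m_1 = -128/5, m_2 = 62/5, m_3 = 0.
On [4, 5], s'(x) = b_2 + 2c_2·(x - 4) + 3d_2·(x - 4)² with b_2 = Δ_2 - h_2(2m_2 + m_3)/6 = -107/15, c_2 = m_2/2 = 31/5, d_2 = (m_3 - m_2)/(6h_2) = -31/15. So s'(4) = -107/15.

-7.1333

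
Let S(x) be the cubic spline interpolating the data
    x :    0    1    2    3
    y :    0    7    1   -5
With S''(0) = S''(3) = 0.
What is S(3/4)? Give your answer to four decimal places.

Put M_i = S'' at the i-th knot. Here h = (1, 1, 1) and Δ = (7, -6, -6), so the interior equations h_(i-1)·M_(i-1) + 2(h_(i-1)+h_i)·M_i + h_i·M_(i+1) = 6(Δ_i − Δ_(i-1)) read
  1·M_0 + 4·M_1 + 1·M_2 = 6(Δ_1 - Δ_0) = -78
  1·M_1 + 4·M_2 + 1·M_3 = 6(Δ_2 - Δ_1) = 0
Natural end conditions: M_0 = M_3 = 0.
Solving: M_0 = 0, M_1 = -104/5, M_2 = 26/5, M_3 = 0.
On [0, 1], S(x) = 0 + 157/15·x + 0·x² - 52/15·x³.
With x = 3/4: S(3/4) = 511/80.

6.3875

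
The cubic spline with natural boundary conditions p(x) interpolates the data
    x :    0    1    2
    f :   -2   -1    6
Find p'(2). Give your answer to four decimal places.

8.5000

Let σ_i = p''(x_i). Step sizes h_i = 1, 1; slopes of the chords Δ_i = (y_(i+1) - y_i)/h_i = 1, 7.
  1·σ_0 + 4·σ_1 + 1·σ_2 = 6(Δ_1 - Δ_0) = 36
Natural end conditions: σ_0 = σ_2 = 0.
Hence σ_0 = 0, σ_1 = 9, σ_2 = 0.
On [1, 2], p'(x) = b_1 + 2c_1·(x - 1) + 3d_1·(x - 1)² with b_1 = Δ_1 - h_1(2σ_1 + σ_2)/6 = 4, c_1 = σ_1/2 = 9/2, d_1 = (σ_2 - σ_1)/(6h_1) = -3/2. So p'(2) = 17/2.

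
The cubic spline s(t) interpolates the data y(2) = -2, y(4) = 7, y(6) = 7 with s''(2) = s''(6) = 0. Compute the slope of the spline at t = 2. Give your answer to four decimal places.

Write M_i for s''(x_i). With h_i = 2, 2 and divided differences Δ_i = 9/2, 0, the continuity of s' gives the tridiagonal system
  2·M_0 + 8·M_1 + 2·M_2 = 6(Δ_1 - Δ_0) = -27
Natural end conditions: M_0 = M_2 = 0.
Hence M_0 = 0, M_1 = -27/8, M_2 = 0.
On [2, 4], s'(t) = b_0 + 2c_0·(t - 2) + 3d_0·(t - 2)² with b_0 = Δ_0 - h_0(2M_0 + M_1)/6 = 45/8, c_0 = M_0/2 = 0, d_0 = (M_1 - M_0)/(6h_0) = -9/32. So s'(2) = 45/8.

5.6250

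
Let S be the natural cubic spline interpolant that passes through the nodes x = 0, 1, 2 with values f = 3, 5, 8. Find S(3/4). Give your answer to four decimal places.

4.4180

Let m_i = S''(x_i). Step sizes h_i = 1, 1; slopes of the chords Δ_i = (y_(i+1) - y_i)/h_i = 2, 3.
  1·m_0 + 4·m_1 + 1·m_2 = 6(Δ_1 - Δ_0) = 6
Natural end conditions: m_0 = m_2 = 0.
Hence m_0 = 0, m_1 = 3/2, m_2 = 0.
On [0, 1], S(x) = 3 + 7/4·x + 0·x² + 1/4·x³.
With x = 3/4: S(3/4) = 1131/256.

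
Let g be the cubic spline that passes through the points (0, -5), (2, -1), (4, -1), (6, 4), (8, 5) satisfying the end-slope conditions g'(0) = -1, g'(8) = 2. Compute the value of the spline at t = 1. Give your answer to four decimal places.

-3.6161

Let m_i = g''(x_i). Step sizes h_i = 2, 2, 2, 2; slopes of the chords Δ_i = (y_(i+1) - y_i)/h_i = 2, 0, 5/2, 1/2.
  2·m_0 + 8·m_1 + 2·m_2 = 6(Δ_1 - Δ_0) = -12
  2·m_1 + 8·m_2 + 2·m_3 = 6(Δ_2 - Δ_1) = 15
  2·m_2 + 8·m_3 + 2·m_4 = 6(Δ_3 - Δ_2) = -12
Clamped end conditions give two more equations: 2h_0·m_0 + h_0·m_1 = 6(Δ_0 - g'(0)) = 18 and h_3·m_3 + 2h_3·m_4 = 6(g'(8) - Δ_3) = 9.
Solving: m_0 = 183/28, m_1 = -57/14, m_2 = 15/4, m_3 = -24/7, m_4 = 111/28.
On [0, 2], g(t) = -5 - 1·t + 183/56·t² - 99/112·t³.
With t = 1: g(1) = -405/112.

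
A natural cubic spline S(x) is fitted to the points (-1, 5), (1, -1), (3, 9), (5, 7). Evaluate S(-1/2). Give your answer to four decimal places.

2.3125

Let M_i = S''(x_i). Step sizes h_i = 2, 2, 2; slopes of the chords Δ_i = (y_(i+1) - y_i)/h_i = -3, 5, -1.
  2·M_0 + 8·M_1 + 2·M_2 = 6(Δ_1 - Δ_0) = 48
  2·M_1 + 8·M_2 + 2·M_3 = 6(Δ_2 - Δ_1) = -36
Natural end conditions: M_0 = M_3 = 0.
Solving the tridiagonal system: M_0 = 0, M_1 = 38/5, M_2 = -32/5, M_3 = 0.
On [-1, 1], S(x) = 5 - 83/15·(x + 1) + 0·(x + 1)² + 19/30·(x + 1)³.
With (x + 1) = 1/2: S(-1/2) = 37/16.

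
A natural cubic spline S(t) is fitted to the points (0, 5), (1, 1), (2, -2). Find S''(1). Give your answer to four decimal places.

With m_i denoting the second derivative at x_i, h_i = 1, 1, and Δ_i = (y_(i+1) − y_i)/h_i = -4, -3:
  1·m_0 + 4·m_1 + 1·m_2 = 6(Δ_1 - Δ_0) = 6
Natural end conditions: m_0 = m_2 = 0.
Forward elimination and back-substitution give m_0 = 0, m_1 = 3/2, m_2 = 0.

1.5000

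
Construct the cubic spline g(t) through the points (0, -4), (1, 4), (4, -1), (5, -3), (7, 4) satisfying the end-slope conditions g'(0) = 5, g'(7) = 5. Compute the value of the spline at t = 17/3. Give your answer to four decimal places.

-1.8698

Write M_i for g''(x_i). With h_i = 1, 3, 1, 2 and divided differences Δ_i = 8, -5/3, -2, 7/2, the continuity of g' gives the tridiagonal system
  1·M_0 + 8·M_1 + 3·M_2 = 6(Δ_1 - Δ_0) = -58
  3·M_1 + 8·M_2 + 1·M_3 = 6(Δ_2 - Δ_1) = -2
  1·M_2 + 6·M_3 + 2·M_4 = 6(Δ_3 - Δ_2) = 33
Clamped end conditions give two more equations: 2h_0·M_0 + h_0·M_1 = 6(Δ_0 - g'(0)) = 18 and h_3·M_3 + 2h_3·M_4 = 6(g'(7) - Δ_3) = 9.
Hence M_0 = 309/22, M_1 = -111/11, M_2 = 191/66, M_3 = 169/33, M_4 = -41/132.
On [5, 7], g(t) = -3 + 25/132·(t - 5) + 169/66·(t - 5)² - 239/528·(t - 5)³.
With (t - 5) = 2/3: g(17/3) = -1666/891.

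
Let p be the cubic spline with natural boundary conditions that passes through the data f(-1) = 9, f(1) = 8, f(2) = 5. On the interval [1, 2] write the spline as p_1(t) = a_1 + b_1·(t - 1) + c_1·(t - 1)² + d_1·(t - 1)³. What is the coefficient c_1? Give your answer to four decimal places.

-1.2500

Put σ_i = p'' at the i-th knot. Here h = (2, 1) and Δ = (-1/2, -3), so the interior equations h_(i-1)·σ_(i-1) + 2(h_(i-1)+h_i)·σ_i + h_i·σ_(i+1) = 6(Δ_i − Δ_(i-1)) read
  2·σ_0 + 6·σ_1 + 1·σ_2 = 6(Δ_1 - Δ_0) = -15
Natural end conditions: σ_0 = σ_2 = 0.
Hence σ_0 = 0, σ_1 = -5/2, σ_2 = 0.
On [1, 2], with p_1(t) = a_1 + b_1·(t - 1) + c_1·(t - 1)² + d_1·(t - 1)³: c_1 = σ_1/2 = -5/4, d_1 = (σ_2 - σ_1)/(6h_1) = 5/12, b_1 = Δ_1 - h_1(2σ_1 + σ_2)/6 = -13/6.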